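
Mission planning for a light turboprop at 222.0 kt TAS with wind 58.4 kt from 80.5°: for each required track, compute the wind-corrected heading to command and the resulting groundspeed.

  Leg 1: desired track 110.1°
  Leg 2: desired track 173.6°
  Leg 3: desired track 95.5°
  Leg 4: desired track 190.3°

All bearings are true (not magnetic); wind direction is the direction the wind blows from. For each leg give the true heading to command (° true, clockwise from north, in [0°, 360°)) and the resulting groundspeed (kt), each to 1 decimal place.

Leg 1: desired track 110.1°; wind correction -7.5° → command heading 102.6°, groundspeed 169.3 kt
Leg 2: desired track 173.6°; wind correction -15.2° → command heading 158.4°, groundspeed 217.4 kt
Leg 3: desired track 95.5°; wind correction -3.9° → command heading 91.6°, groundspeed 165.1 kt
Leg 4: desired track 190.3°; wind correction -14.3° → command heading 176.0°, groundspeed 234.9 kt

Leg 1: heading=102.6°, groundspeed=169.3 kt
Leg 2: heading=158.4°, groundspeed=217.4 kt
Leg 3: heading=91.6°, groundspeed=165.1 kt
Leg 4: heading=176.0°, groundspeed=234.9 kt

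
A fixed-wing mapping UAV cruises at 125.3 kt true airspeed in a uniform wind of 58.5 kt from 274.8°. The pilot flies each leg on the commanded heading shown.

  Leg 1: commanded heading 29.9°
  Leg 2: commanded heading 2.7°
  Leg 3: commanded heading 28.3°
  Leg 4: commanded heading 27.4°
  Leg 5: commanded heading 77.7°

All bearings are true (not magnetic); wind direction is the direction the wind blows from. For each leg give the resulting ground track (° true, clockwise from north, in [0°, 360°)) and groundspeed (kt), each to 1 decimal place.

Leg 1: track=49.3°, groundspeed=159.2 kt
Leg 2: track=28.1°, groundspeed=136.3 kt
Leg 3: track=48.1°, groundspeed=158.0 kt
Leg 4: track=47.5°, groundspeed=157.3 kt
Leg 5: track=83.1°, groundspeed=182.0 kt

Leg 1: heading 29.9°; drift +19.4° → track 49.3°, groundspeed 159.2 kt
Leg 2: heading 2.7°; drift +25.4° → track 28.1°, groundspeed 136.3 kt
Leg 3: heading 28.3°; drift +19.8° → track 48.1°, groundspeed 158.0 kt
Leg 4: heading 27.4°; drift +20.1° → track 47.5°, groundspeed 157.3 kt
Leg 5: heading 77.7°; drift +5.4° → track 83.1°, groundspeed 182.0 kt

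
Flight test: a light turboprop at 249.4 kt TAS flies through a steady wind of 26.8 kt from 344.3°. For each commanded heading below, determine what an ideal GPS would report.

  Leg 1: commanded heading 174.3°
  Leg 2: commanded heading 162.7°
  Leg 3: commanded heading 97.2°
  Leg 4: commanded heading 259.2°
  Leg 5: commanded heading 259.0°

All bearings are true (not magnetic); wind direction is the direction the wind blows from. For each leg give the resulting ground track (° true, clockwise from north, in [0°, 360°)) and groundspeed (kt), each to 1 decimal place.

Leg 1: heading 174.3°; drift -1.0° → track 173.3°, groundspeed 275.8 kt
Leg 2: heading 162.7°; drift +0.2° → track 162.9°, groundspeed 276.2 kt
Leg 3: heading 97.2°; drift +5.4° → track 102.6°, groundspeed 261.0 kt
Leg 4: heading 259.2°; drift -6.2° → track 253.0°, groundspeed 248.5 kt
Leg 5: heading 259.0°; drift -6.2° → track 252.8°, groundspeed 248.6 kt

Leg 1: track=173.3°, groundspeed=275.8 kt
Leg 2: track=162.9°, groundspeed=276.2 kt
Leg 3: track=102.6°, groundspeed=261.0 kt
Leg 4: track=253.0°, groundspeed=248.5 kt
Leg 5: track=252.8°, groundspeed=248.6 kt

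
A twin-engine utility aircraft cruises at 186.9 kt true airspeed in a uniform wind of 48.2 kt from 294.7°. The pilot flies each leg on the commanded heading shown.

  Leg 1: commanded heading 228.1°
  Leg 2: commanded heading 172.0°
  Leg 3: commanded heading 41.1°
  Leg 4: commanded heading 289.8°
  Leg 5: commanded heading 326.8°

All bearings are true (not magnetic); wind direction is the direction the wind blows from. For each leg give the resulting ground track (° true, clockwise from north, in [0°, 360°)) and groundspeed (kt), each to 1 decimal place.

Leg 1: heading 228.1°; drift -14.8° → track 213.3°, groundspeed 173.5 kt
Leg 2: heading 172.0°; drift -10.8° → track 161.2°, groundspeed 216.8 kt
Leg 3: heading 41.1°; drift +13.0° → track 54.1°, groundspeed 205.8 kt
Leg 4: heading 289.8°; drift -1.7° → track 288.1°, groundspeed 138.9 kt
Leg 5: heading 326.8°; drift +9.9° → track 336.7°, groundspeed 148.3 kt

Leg 1: track=213.3°, groundspeed=173.5 kt
Leg 2: track=161.2°, groundspeed=216.8 kt
Leg 3: track=54.1°, groundspeed=205.8 kt
Leg 4: track=288.1°, groundspeed=138.9 kt
Leg 5: track=336.7°, groundspeed=148.3 kt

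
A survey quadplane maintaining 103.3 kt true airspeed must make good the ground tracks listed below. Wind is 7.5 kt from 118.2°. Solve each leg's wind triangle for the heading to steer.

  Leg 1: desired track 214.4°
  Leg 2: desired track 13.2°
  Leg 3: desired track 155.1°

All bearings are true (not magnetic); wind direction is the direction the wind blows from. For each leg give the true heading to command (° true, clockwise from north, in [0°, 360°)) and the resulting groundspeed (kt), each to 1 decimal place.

Leg 1: desired track 214.4°; wind correction -4.1° → command heading 210.3°, groundspeed 103.8 kt
Leg 2: desired track 13.2°; wind correction +4.0° → command heading 17.2°, groundspeed 105.0 kt
Leg 3: desired track 155.1°; wind correction -2.5° → command heading 152.6°, groundspeed 97.2 kt

Leg 1: heading=210.3°, groundspeed=103.8 kt
Leg 2: heading=17.2°, groundspeed=105.0 kt
Leg 3: heading=152.6°, groundspeed=97.2 kt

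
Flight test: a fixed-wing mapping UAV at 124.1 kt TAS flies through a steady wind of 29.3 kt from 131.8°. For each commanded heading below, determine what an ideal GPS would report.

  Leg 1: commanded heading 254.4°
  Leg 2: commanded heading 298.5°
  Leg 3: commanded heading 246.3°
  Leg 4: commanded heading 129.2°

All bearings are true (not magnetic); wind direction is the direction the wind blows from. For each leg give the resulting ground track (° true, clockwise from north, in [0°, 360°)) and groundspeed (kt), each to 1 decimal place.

Leg 1: heading 254.4°; drift +10.0° → track 264.4°, groundspeed 142.0 kt
Leg 2: heading 298.5°; drift +2.5° → track 301.0°, groundspeed 152.8 kt
Leg 3: heading 246.3°; drift +11.1° → track 257.4°, groundspeed 138.8 kt
Leg 4: heading 129.2°; drift -0.8° → track 128.4°, groundspeed 94.8 kt

Leg 1: track=264.4°, groundspeed=142.0 kt
Leg 2: track=301.0°, groundspeed=152.8 kt
Leg 3: track=257.4°, groundspeed=138.8 kt
Leg 4: track=128.4°, groundspeed=94.8 kt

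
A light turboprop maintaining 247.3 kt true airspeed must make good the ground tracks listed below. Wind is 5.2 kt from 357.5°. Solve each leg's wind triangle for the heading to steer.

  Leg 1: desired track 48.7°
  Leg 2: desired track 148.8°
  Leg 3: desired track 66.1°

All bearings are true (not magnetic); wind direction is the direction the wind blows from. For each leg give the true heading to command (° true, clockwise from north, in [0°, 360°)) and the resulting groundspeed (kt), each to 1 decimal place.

Leg 1: heading=47.8°, groundspeed=244.0 kt
Leg 2: heading=148.2°, groundspeed=251.8 kt
Leg 3: heading=65.0°, groundspeed=245.4 kt

Leg 1: desired track 48.7°; wind correction -0.9° → command heading 47.8°, groundspeed 244.0 kt
Leg 2: desired track 148.8°; wind correction -0.6° → command heading 148.2°, groundspeed 251.8 kt
Leg 3: desired track 66.1°; wind correction -1.1° → command heading 65.0°, groundspeed 245.4 kt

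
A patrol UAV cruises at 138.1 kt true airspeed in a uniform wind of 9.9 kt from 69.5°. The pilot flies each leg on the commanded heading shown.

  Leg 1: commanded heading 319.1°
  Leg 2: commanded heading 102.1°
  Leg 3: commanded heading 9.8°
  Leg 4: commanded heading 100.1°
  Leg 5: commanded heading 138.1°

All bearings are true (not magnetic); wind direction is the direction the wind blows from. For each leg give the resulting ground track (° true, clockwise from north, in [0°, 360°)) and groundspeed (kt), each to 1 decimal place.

Leg 1: track=315.3°, groundspeed=141.9 kt
Leg 2: track=104.5°, groundspeed=129.9 kt
Leg 3: track=6.1°, groundspeed=133.4 kt
Leg 4: track=102.3°, groundspeed=129.7 kt
Leg 5: track=142.0°, groundspeed=134.8 kt

Leg 1: heading 319.1°; drift -3.8° → track 315.3°, groundspeed 141.9 kt
Leg 2: heading 102.1°; drift +2.4° → track 104.5°, groundspeed 129.9 kt
Leg 3: heading 9.8°; drift -3.7° → track 6.1°, groundspeed 133.4 kt
Leg 4: heading 100.1°; drift +2.2° → track 102.3°, groundspeed 129.7 kt
Leg 5: heading 138.1°; drift +3.9° → track 142.0°, groundspeed 134.8 kt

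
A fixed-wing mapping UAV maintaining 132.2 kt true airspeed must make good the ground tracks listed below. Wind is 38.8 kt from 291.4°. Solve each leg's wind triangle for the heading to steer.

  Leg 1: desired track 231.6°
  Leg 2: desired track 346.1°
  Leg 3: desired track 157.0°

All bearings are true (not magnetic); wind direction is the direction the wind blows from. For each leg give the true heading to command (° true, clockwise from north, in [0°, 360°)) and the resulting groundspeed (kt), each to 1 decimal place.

Leg 1: desired track 231.6°; wind correction +14.7° → command heading 246.3°, groundspeed 108.4 kt
Leg 2: desired track 346.1°; wind correction -13.9° → command heading 332.2°, groundspeed 105.9 kt
Leg 3: desired track 157.0°; wind correction +12.1° → command heading 169.1°, groundspeed 156.4 kt

Leg 1: heading=246.3°, groundspeed=108.4 kt
Leg 2: heading=332.2°, groundspeed=105.9 kt
Leg 3: heading=169.1°, groundspeed=156.4 kt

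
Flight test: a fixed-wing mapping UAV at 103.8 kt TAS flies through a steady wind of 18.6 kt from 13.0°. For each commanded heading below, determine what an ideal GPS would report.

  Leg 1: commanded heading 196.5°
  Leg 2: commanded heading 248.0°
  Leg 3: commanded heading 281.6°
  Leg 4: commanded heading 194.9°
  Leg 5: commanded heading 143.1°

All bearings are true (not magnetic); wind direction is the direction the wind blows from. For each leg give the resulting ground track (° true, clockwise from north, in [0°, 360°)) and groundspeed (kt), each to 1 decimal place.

Leg 1: heading 196.5°; drift -0.5° → track 196.0°, groundspeed 122.4 kt
Leg 2: heading 248.0°; drift -7.6° → track 240.4°, groundspeed 115.5 kt
Leg 3: heading 281.6°; drift -10.1° → track 271.5°, groundspeed 105.9 kt
Leg 4: heading 194.9°; drift -0.3° → track 194.6°, groundspeed 122.4 kt
Leg 5: heading 143.1°; drift +7.0° → track 150.1°, groundspeed 116.7 kt

Leg 1: track=196.0°, groundspeed=122.4 kt
Leg 2: track=240.4°, groundspeed=115.5 kt
Leg 3: track=271.5°, groundspeed=105.9 kt
Leg 4: track=194.6°, groundspeed=122.4 kt
Leg 5: track=150.1°, groundspeed=116.7 kt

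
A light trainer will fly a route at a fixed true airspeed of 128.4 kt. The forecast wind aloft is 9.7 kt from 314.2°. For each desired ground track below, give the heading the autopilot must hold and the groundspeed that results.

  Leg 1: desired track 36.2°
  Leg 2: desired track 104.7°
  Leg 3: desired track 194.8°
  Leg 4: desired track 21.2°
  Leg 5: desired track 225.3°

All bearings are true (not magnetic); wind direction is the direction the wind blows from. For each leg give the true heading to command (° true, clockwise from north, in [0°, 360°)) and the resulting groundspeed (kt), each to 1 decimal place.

Leg 1: desired track 36.2°; wind correction -4.3° → command heading 31.9°, groundspeed 126.7 kt
Leg 2: desired track 104.7°; wind correction -2.1° → command heading 102.6°, groundspeed 136.8 kt
Leg 3: desired track 194.8°; wind correction +3.8° → command heading 198.6°, groundspeed 132.9 kt
Leg 4: desired track 21.2°; wind correction -4.0° → command heading 17.2°, groundspeed 124.3 kt
Leg 5: desired track 225.3°; wind correction +4.3° → command heading 229.6°, groundspeed 127.8 kt

Leg 1: heading=31.9°, groundspeed=126.7 kt
Leg 2: heading=102.6°, groundspeed=136.8 kt
Leg 3: heading=198.6°, groundspeed=132.9 kt
Leg 4: heading=17.2°, groundspeed=124.3 kt
Leg 5: heading=229.6°, groundspeed=127.8 kt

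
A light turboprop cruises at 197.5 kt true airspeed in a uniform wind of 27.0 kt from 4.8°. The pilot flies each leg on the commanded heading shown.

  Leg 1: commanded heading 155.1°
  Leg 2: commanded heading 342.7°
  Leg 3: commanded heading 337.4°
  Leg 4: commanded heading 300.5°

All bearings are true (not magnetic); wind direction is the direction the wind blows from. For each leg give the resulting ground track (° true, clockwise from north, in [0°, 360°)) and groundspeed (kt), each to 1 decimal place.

Leg 1: heading 155.1°; drift +3.5° → track 158.6°, groundspeed 221.4 kt
Leg 2: heading 342.7°; drift -3.4° → track 339.3°, groundspeed 172.8 kt
Leg 3: heading 337.4°; drift -4.1° → track 333.3°, groundspeed 174.0 kt
Leg 4: heading 300.5°; drift -7.5° → track 293.0°, groundspeed 187.4 kt

Leg 1: track=158.6°, groundspeed=221.4 kt
Leg 2: track=339.3°, groundspeed=172.8 kt
Leg 3: track=333.3°, groundspeed=174.0 kt
Leg 4: track=293.0°, groundspeed=187.4 kt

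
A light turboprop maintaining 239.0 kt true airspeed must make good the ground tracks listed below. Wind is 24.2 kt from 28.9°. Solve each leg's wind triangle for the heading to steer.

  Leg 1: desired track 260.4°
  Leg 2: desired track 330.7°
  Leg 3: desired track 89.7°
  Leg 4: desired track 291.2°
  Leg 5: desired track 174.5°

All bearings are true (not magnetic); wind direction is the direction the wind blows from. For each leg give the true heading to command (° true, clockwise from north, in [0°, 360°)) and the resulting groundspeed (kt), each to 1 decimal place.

Leg 1: desired track 260.4°; wind correction +4.5° → command heading 264.9°, groundspeed 253.3 kt
Leg 2: desired track 330.7°; wind correction +4.9° → command heading 335.6°, groundspeed 225.4 kt
Leg 3: desired track 89.7°; wind correction -5.1° → command heading 84.6°, groundspeed 226.3 kt
Leg 4: desired track 291.2°; wind correction +5.8° → command heading 297.0°, groundspeed 241.0 kt
Leg 5: desired track 174.5°; wind correction -3.3° → command heading 171.2°, groundspeed 258.6 kt

Leg 1: heading=264.9°, groundspeed=253.3 kt
Leg 2: heading=335.6°, groundspeed=225.4 kt
Leg 3: heading=84.6°, groundspeed=226.3 kt
Leg 4: heading=297.0°, groundspeed=241.0 kt
Leg 5: heading=171.2°, groundspeed=258.6 kt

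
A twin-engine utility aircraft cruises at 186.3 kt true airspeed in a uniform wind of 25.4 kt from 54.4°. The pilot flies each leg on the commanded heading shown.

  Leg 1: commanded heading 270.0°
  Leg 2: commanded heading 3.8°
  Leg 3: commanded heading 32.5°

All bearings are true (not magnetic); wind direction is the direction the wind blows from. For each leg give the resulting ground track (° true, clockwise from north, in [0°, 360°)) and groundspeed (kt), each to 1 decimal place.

Leg 1: heading 270.0°; drift -4.1° → track 265.9°, groundspeed 207.5 kt
Leg 2: heading 3.8°; drift -6.6° → track 357.2°, groundspeed 171.3 kt
Leg 3: heading 32.5°; drift -3.3° → track 29.2°, groundspeed 163.0 kt

Leg 1: track=265.9°, groundspeed=207.5 kt
Leg 2: track=357.2°, groundspeed=171.3 kt
Leg 3: track=29.2°, groundspeed=163.0 kt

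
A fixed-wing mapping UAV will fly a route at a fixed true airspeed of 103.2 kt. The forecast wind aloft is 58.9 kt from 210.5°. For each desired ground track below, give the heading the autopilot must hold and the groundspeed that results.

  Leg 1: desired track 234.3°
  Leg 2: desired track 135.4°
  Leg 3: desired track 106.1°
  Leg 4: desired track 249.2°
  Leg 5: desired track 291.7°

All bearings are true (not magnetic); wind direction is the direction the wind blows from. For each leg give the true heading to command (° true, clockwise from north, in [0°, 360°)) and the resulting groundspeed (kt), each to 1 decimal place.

Leg 1: heading=221.0°, groundspeed=46.5 kt
Leg 2: heading=168.9°, groundspeed=70.9 kt
Leg 3: heading=139.7°, groundspeed=100.6 kt
Leg 4: heading=228.3°, groundspeed=50.4 kt
Leg 5: heading=257.4°, groundspeed=76.2 kt

Leg 1: desired track 234.3°; wind correction -13.3° → command heading 221.0°, groundspeed 46.5 kt
Leg 2: desired track 135.4°; wind correction +33.5° → command heading 168.9°, groundspeed 70.9 kt
Leg 3: desired track 106.1°; wind correction +33.6° → command heading 139.7°, groundspeed 100.6 kt
Leg 4: desired track 249.2°; wind correction -20.9° → command heading 228.3°, groundspeed 50.4 kt
Leg 5: desired track 291.7°; wind correction -34.3° → command heading 257.4°, groundspeed 76.2 kt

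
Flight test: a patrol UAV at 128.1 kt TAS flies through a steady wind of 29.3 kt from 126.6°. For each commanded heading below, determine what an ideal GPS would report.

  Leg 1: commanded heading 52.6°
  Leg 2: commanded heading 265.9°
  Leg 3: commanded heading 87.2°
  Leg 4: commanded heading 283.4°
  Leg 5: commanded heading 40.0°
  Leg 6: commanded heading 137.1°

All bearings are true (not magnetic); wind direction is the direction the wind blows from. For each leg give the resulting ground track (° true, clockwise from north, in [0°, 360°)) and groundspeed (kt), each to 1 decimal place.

Leg 1: track=39.4°, groundspeed=123.3 kt
Leg 2: track=273.1°, groundspeed=151.5 kt
Leg 3: track=77.2°, groundspeed=107.1 kt
Leg 4: track=287.7°, groundspeed=155.5 kt
Leg 5: track=27.0°, groundspeed=129.7 kt
Leg 6: track=140.2°, groundspeed=99.4 kt

Leg 1: heading 52.6°; drift -13.2° → track 39.4°, groundspeed 123.3 kt
Leg 2: heading 265.9°; drift +7.2° → track 273.1°, groundspeed 151.5 kt
Leg 3: heading 87.2°; drift -10.0° → track 77.2°, groundspeed 107.1 kt
Leg 4: heading 283.4°; drift +4.3° → track 287.7°, groundspeed 155.5 kt
Leg 5: heading 40.0°; drift -13.0° → track 27.0°, groundspeed 129.7 kt
Leg 6: heading 137.1°; drift +3.1° → track 140.2°, groundspeed 99.4 kt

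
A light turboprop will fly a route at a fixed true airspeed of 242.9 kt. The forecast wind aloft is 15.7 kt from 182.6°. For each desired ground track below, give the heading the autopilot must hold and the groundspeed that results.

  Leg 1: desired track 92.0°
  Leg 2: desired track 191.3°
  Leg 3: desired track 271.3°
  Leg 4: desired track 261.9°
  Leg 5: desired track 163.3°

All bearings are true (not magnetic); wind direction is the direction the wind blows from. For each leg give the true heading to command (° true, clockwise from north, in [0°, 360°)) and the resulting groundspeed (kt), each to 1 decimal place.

Leg 1: heading=95.7°, groundspeed=242.6 kt
Leg 2: heading=190.7°, groundspeed=227.4 kt
Leg 3: heading=267.6°, groundspeed=242.0 kt
Leg 4: heading=258.3°, groundspeed=239.5 kt
Leg 5: heading=164.5°, groundspeed=228.0 kt

Leg 1: desired track 92.0°; wind correction +3.7° → command heading 95.7°, groundspeed 242.6 kt
Leg 2: desired track 191.3°; wind correction -0.6° → command heading 190.7°, groundspeed 227.4 kt
Leg 3: desired track 271.3°; wind correction -3.7° → command heading 267.6°, groundspeed 242.0 kt
Leg 4: desired track 261.9°; wind correction -3.6° → command heading 258.3°, groundspeed 239.5 kt
Leg 5: desired track 163.3°; wind correction +1.2° → command heading 164.5°, groundspeed 228.0 kt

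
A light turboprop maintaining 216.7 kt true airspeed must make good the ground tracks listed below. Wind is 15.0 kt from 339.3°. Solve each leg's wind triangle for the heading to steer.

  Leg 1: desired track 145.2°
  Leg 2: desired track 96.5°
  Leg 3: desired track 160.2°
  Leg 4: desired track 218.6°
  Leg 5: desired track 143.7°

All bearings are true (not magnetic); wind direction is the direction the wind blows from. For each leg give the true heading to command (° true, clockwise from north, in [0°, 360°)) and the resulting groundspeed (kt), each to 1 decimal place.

Leg 1: heading=144.2°, groundspeed=231.2 kt
Leg 2: heading=93.0°, groundspeed=223.1 kt
Leg 3: heading=160.3°, groundspeed=231.7 kt
Leg 4: heading=222.0°, groundspeed=224.0 kt
Leg 5: heading=142.6°, groundspeed=231.1 kt

Leg 1: desired track 145.2°; wind correction -1.0° → command heading 144.2°, groundspeed 231.2 kt
Leg 2: desired track 96.5°; wind correction -3.5° → command heading 93.0°, groundspeed 223.1 kt
Leg 3: desired track 160.2°; wind correction +0.1° → command heading 160.3°, groundspeed 231.7 kt
Leg 4: desired track 218.6°; wind correction +3.4° → command heading 222.0°, groundspeed 224.0 kt
Leg 5: desired track 143.7°; wind correction -1.1° → command heading 142.6°, groundspeed 231.1 kt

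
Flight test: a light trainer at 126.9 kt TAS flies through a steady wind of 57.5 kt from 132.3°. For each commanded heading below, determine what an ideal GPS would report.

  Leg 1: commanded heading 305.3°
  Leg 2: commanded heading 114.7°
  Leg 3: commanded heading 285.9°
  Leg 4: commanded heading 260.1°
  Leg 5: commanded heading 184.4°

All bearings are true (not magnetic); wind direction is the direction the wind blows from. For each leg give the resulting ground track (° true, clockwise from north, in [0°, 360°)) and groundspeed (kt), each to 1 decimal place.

Leg 1: heading 305.3°; drift +2.2° → track 307.5°, groundspeed 184.1 kt
Leg 2: heading 114.7°; drift -13.6° → track 101.1°, groundspeed 74.2 kt
Leg 3: heading 285.9°; drift +8.2° → track 294.1°, groundspeed 180.2 kt
Leg 4: heading 260.1°; drift +15.7° → track 275.8°, groundspeed 168.4 kt
Leg 5: heading 184.4°; drift +26.4° → track 210.8°, groundspeed 102.2 kt

Leg 1: track=307.5°, groundspeed=184.1 kt
Leg 2: track=101.1°, groundspeed=74.2 kt
Leg 3: track=294.1°, groundspeed=180.2 kt
Leg 4: track=275.8°, groundspeed=168.4 kt
Leg 5: track=210.8°, groundspeed=102.2 kt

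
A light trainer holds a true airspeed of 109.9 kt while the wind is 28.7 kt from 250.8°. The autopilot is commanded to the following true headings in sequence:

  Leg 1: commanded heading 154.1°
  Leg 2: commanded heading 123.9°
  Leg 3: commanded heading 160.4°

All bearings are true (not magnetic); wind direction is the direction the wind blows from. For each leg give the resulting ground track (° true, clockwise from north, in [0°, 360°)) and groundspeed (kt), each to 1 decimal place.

Leg 1: track=140.0°, groundspeed=116.8 kt
Leg 2: track=113.7°, groundspeed=129.2 kt
Leg 3: track=145.8°, groundspeed=113.8 kt

Leg 1: heading 154.1°; drift -14.1° → track 140.0°, groundspeed 116.8 kt
Leg 2: heading 123.9°; drift -10.2° → track 113.7°, groundspeed 129.2 kt
Leg 3: heading 160.4°; drift -14.6° → track 145.8°, groundspeed 113.8 kt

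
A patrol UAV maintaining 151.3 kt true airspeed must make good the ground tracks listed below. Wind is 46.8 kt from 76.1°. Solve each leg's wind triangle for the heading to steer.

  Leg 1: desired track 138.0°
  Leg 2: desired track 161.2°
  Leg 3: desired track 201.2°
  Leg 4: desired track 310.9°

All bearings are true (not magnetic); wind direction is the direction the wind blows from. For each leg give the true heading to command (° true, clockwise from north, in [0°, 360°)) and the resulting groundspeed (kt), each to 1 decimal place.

Leg 1: heading=122.2°, groundspeed=123.5 kt
Leg 2: heading=143.2°, groundspeed=139.9 kt
Leg 3: heading=186.5°, groundspeed=173.3 kt
Leg 4: heading=325.5°, groundspeed=173.4 kt

Leg 1: desired track 138.0°; wind correction -15.8° → command heading 122.2°, groundspeed 123.5 kt
Leg 2: desired track 161.2°; wind correction -18.0° → command heading 143.2°, groundspeed 139.9 kt
Leg 3: desired track 201.2°; wind correction -14.7° → command heading 186.5°, groundspeed 173.3 kt
Leg 4: desired track 310.9°; wind correction +14.6° → command heading 325.5°, groundspeed 173.4 kt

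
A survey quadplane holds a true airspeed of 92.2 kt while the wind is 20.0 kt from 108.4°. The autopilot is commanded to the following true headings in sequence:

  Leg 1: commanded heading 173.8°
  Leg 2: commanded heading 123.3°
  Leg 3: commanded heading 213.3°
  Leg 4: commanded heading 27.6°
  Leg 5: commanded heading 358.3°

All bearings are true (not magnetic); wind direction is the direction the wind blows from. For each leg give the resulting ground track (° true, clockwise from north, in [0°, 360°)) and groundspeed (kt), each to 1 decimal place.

Leg 1: track=186.0°, groundspeed=85.8 kt
Leg 2: track=127.3°, groundspeed=73.1 kt
Leg 3: track=224.5°, groundspeed=99.2 kt
Leg 4: track=15.1°, groundspeed=91.2 kt
Leg 5: track=347.6°, groundspeed=100.8 kt

Leg 1: heading 173.8°; drift +12.2° → track 186.0°, groundspeed 85.8 kt
Leg 2: heading 123.3°; drift +4.0° → track 127.3°, groundspeed 73.1 kt
Leg 3: heading 213.3°; drift +11.2° → track 224.5°, groundspeed 99.2 kt
Leg 4: heading 27.6°; drift -12.5° → track 15.1°, groundspeed 91.2 kt
Leg 5: heading 358.3°; drift -10.7° → track 347.6°, groundspeed 100.8 kt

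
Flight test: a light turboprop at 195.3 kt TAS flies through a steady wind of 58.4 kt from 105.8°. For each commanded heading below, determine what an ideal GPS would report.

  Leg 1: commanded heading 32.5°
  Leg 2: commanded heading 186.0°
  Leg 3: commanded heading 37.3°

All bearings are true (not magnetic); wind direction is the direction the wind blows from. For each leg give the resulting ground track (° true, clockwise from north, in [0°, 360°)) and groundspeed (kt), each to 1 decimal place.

Leg 1: heading 32.5°; drift -17.4° → track 15.1°, groundspeed 187.1 kt
Leg 2: heading 186.0°; drift +17.2° → track 203.2°, groundspeed 194.1 kt
Leg 3: heading 37.3°; drift -17.4° → track 19.9°, groundspeed 182.2 kt

Leg 1: track=15.1°, groundspeed=187.1 kt
Leg 2: track=203.2°, groundspeed=194.1 kt
Leg 3: track=19.9°, groundspeed=182.2 kt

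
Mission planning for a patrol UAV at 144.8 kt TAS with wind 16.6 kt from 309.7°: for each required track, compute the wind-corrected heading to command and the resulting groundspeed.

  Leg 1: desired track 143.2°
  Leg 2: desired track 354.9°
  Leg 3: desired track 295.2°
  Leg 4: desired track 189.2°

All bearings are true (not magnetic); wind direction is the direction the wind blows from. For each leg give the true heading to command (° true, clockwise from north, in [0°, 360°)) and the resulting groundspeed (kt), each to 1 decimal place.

Leg 1: heading=144.7°, groundspeed=160.9 kt
Leg 2: heading=350.2°, groundspeed=132.6 kt
Leg 3: heading=296.8°, groundspeed=128.7 kt
Leg 4: heading=194.9°, groundspeed=152.5 kt

Leg 1: desired track 143.2°; wind correction +1.5° → command heading 144.7°, groundspeed 160.9 kt
Leg 2: desired track 354.9°; wind correction -4.7° → command heading 350.2°, groundspeed 132.6 kt
Leg 3: desired track 295.2°; wind correction +1.6° → command heading 296.8°, groundspeed 128.7 kt
Leg 4: desired track 189.2°; wind correction +5.7° → command heading 194.9°, groundspeed 152.5 kt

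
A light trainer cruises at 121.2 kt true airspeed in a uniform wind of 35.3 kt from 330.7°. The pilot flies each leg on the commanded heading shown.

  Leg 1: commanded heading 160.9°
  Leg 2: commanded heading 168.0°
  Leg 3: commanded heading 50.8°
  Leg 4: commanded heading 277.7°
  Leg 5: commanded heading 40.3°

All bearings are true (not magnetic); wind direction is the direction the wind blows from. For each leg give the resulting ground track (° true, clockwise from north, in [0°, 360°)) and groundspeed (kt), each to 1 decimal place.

Leg 1: track=158.6°, groundspeed=156.1 kt
Leg 2: track=164.1°, groundspeed=155.3 kt
Leg 3: track=67.6°, groundspeed=120.3 kt
Leg 4: track=261.9°, groundspeed=103.9 kt
Leg 5: track=57.2°, groundspeed=113.8 kt

Leg 1: heading 160.9°; drift -2.3° → track 158.6°, groundspeed 156.1 kt
Leg 2: heading 168.0°; drift -3.9° → track 164.1°, groundspeed 155.3 kt
Leg 3: heading 50.8°; drift +16.8° → track 67.6°, groundspeed 120.3 kt
Leg 4: heading 277.7°; drift -15.8° → track 261.9°, groundspeed 103.9 kt
Leg 5: heading 40.3°; drift +16.9° → track 57.2°, groundspeed 113.8 kt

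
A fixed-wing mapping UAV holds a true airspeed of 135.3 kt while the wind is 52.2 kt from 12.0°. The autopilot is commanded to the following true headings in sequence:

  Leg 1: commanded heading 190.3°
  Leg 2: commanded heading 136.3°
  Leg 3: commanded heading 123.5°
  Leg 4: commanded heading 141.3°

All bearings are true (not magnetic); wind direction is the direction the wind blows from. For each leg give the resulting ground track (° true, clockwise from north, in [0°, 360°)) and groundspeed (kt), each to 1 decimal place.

Leg 1: heading 190.3°; drift +0.5° → track 190.8°, groundspeed 187.5 kt
Leg 2: heading 136.3°; drift +14.7° → track 151.0°, groundspeed 170.3 kt
Leg 3: heading 123.5°; drift +17.5° → track 141.0°, groundspeed 161.9 kt
Leg 4: heading 141.3°; drift +13.5° → track 154.8°, groundspeed 173.1 kt

Leg 1: track=190.8°, groundspeed=187.5 kt
Leg 2: track=151.0°, groundspeed=170.3 kt
Leg 3: track=141.0°, groundspeed=161.9 kt
Leg 4: track=154.8°, groundspeed=173.1 kt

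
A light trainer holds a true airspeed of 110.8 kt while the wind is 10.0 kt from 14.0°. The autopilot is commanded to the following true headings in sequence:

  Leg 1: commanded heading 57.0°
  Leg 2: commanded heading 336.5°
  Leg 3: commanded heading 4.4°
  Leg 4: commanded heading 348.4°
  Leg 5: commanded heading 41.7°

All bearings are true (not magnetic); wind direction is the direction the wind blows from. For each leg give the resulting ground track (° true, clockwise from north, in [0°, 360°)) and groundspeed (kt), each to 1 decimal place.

Leg 1: track=60.8°, groundspeed=103.7 kt
Leg 2: track=333.1°, groundspeed=103.0 kt
Leg 3: track=3.5°, groundspeed=101.0 kt
Leg 4: track=346.0°, groundspeed=101.9 kt
Leg 5: track=44.3°, groundspeed=102.1 kt

Leg 1: heading 57.0°; drift +3.8° → track 60.8°, groundspeed 103.7 kt
Leg 2: heading 336.5°; drift -3.4° → track 333.1°, groundspeed 103.0 kt
Leg 3: heading 4.4°; drift -0.9° → track 3.5°, groundspeed 101.0 kt
Leg 4: heading 348.4°; drift -2.4° → track 346.0°, groundspeed 101.9 kt
Leg 5: heading 41.7°; drift +2.6° → track 44.3°, groundspeed 102.1 kt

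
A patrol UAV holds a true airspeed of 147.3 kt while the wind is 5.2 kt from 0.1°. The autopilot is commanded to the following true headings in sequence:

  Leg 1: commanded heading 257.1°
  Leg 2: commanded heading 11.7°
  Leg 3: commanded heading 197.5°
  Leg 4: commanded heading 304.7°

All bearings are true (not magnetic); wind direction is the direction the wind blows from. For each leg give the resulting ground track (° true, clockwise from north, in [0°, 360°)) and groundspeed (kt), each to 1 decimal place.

Leg 1: heading 257.1°; drift -2.0° → track 255.1°, groundspeed 148.6 kt
Leg 2: heading 11.7°; drift +0.4° → track 12.1°, groundspeed 142.2 kt
Leg 3: heading 197.5°; drift -0.6° → track 196.9°, groundspeed 152.3 kt
Leg 4: heading 304.7°; drift -1.7° → track 303.0°, groundspeed 144.4 kt

Leg 1: track=255.1°, groundspeed=148.6 kt
Leg 2: track=12.1°, groundspeed=142.2 kt
Leg 3: track=196.9°, groundspeed=152.3 kt
Leg 4: track=303.0°, groundspeed=144.4 kt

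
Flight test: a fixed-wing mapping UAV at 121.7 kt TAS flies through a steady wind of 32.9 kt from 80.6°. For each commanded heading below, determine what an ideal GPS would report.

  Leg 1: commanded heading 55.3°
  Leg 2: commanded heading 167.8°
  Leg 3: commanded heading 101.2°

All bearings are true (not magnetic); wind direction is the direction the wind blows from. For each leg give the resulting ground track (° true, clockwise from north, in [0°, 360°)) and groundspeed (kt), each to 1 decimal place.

Leg 1: heading 55.3°; drift -8.7° → track 46.6°, groundspeed 93.0 kt
Leg 2: heading 167.8°; drift +15.3° → track 183.1°, groundspeed 124.5 kt
Leg 3: heading 101.2°; drift +7.3° → track 108.5°, groundspeed 91.6 kt

Leg 1: track=46.6°, groundspeed=93.0 kt
Leg 2: track=183.1°, groundspeed=124.5 kt
Leg 3: track=108.5°, groundspeed=91.6 kt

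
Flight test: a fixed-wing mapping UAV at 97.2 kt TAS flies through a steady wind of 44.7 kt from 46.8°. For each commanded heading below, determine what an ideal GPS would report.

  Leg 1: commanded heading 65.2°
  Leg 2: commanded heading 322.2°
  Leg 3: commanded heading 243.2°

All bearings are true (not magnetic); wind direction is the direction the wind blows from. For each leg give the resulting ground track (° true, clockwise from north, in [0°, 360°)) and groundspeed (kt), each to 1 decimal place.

Leg 1: heading 65.2°; drift +14.4° → track 79.6°, groundspeed 56.6 kt
Leg 2: heading 322.2°; drift -25.6° → track 296.6°, groundspeed 103.1 kt
Leg 3: heading 243.2°; drift -5.1° → track 238.1°, groundspeed 140.6 kt

Leg 1: track=79.6°, groundspeed=56.6 kt
Leg 2: track=296.6°, groundspeed=103.1 kt
Leg 3: track=238.1°, groundspeed=140.6 kt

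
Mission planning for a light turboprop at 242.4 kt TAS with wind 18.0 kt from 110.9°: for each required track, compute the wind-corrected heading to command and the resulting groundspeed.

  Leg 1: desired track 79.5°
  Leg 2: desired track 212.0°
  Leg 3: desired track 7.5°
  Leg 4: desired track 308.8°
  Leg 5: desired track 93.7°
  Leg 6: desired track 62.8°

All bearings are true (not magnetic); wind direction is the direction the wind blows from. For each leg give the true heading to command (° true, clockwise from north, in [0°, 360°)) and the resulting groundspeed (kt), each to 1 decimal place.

Leg 1: heading=81.7°, groundspeed=226.9 kt
Leg 2: heading=207.8°, groundspeed=245.2 kt
Leg 3: heading=11.6°, groundspeed=245.9 kt
Leg 4: heading=310.1°, groundspeed=259.5 kt
Leg 5: heading=95.0°, groundspeed=225.1 kt
Leg 6: heading=66.0°, groundspeed=230.0 kt

Leg 1: desired track 79.5°; wind correction +2.2° → command heading 81.7°, groundspeed 226.9 kt
Leg 2: desired track 212.0°; wind correction -4.2° → command heading 207.8°, groundspeed 245.2 kt
Leg 3: desired track 7.5°; wind correction +4.1° → command heading 11.6°, groundspeed 245.9 kt
Leg 4: desired track 308.8°; wind correction +1.3° → command heading 310.1°, groundspeed 259.5 kt
Leg 5: desired track 93.7°; wind correction +1.3° → command heading 95.0°, groundspeed 225.1 kt
Leg 6: desired track 62.8°; wind correction +3.2° → command heading 66.0°, groundspeed 230.0 kt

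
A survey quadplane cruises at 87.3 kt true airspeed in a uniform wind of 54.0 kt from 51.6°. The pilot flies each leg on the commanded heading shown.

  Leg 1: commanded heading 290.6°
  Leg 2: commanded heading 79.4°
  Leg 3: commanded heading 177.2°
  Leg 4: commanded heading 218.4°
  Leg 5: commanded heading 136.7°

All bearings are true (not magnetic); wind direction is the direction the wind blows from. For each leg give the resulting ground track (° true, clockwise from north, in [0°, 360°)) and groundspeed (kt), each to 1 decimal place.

Leg 1: track=268.7°, groundspeed=124.1 kt
Leg 2: track=111.9°, groundspeed=46.9 kt
Leg 3: track=197.5°, groundspeed=126.6 kt
Leg 4: track=223.4°, groundspeed=140.4 kt
Leg 5: track=169.8°, groundspeed=98.7 kt

Leg 1: heading 290.6°; drift -21.9° → track 268.7°, groundspeed 124.1 kt
Leg 2: heading 79.4°; drift +32.5° → track 111.9°, groundspeed 46.9 kt
Leg 3: heading 177.2°; drift +20.3° → track 197.5°, groundspeed 126.6 kt
Leg 4: heading 218.4°; drift +5.0° → track 223.4°, groundspeed 140.4 kt
Leg 5: heading 136.7°; drift +33.1° → track 169.8°, groundspeed 98.7 kt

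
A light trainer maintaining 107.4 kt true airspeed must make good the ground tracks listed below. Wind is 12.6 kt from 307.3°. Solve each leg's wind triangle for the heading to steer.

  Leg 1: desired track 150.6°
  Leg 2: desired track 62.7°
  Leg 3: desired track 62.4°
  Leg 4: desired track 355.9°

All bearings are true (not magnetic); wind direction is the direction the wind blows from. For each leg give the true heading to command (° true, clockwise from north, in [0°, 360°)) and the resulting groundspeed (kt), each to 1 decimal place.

Leg 1: heading=153.3°, groundspeed=118.9 kt
Leg 2: heading=56.6°, groundspeed=112.2 kt
Leg 3: heading=56.3°, groundspeed=112.1 kt
Leg 4: heading=350.9°, groundspeed=98.7 kt

Leg 1: desired track 150.6°; wind correction +2.7° → command heading 153.3°, groundspeed 118.9 kt
Leg 2: desired track 62.7°; wind correction -6.1° → command heading 56.6°, groundspeed 112.2 kt
Leg 3: desired track 62.4°; wind correction -6.1° → command heading 56.3°, groundspeed 112.1 kt
Leg 4: desired track 355.9°; wind correction -5.0° → command heading 350.9°, groundspeed 98.7 kt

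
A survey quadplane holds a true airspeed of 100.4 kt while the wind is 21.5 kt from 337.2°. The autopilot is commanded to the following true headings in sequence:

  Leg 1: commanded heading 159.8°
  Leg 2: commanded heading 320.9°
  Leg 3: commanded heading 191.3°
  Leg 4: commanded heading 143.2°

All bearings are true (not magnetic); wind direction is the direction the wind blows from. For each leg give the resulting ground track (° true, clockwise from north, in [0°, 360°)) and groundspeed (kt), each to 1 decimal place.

Leg 1: track=159.3°, groundspeed=121.9 kt
Leg 2: track=316.6°, groundspeed=80.0 kt
Leg 3: track=185.5°, groundspeed=118.8 kt
Leg 4: track=145.7°, groundspeed=121.4 kt

Leg 1: heading 159.8°; drift -0.5° → track 159.3°, groundspeed 121.9 kt
Leg 2: heading 320.9°; drift -4.3° → track 316.6°, groundspeed 80.0 kt
Leg 3: heading 191.3°; drift -5.8° → track 185.5°, groundspeed 118.8 kt
Leg 4: heading 143.2°; drift +2.5° → track 145.7°, groundspeed 121.4 kt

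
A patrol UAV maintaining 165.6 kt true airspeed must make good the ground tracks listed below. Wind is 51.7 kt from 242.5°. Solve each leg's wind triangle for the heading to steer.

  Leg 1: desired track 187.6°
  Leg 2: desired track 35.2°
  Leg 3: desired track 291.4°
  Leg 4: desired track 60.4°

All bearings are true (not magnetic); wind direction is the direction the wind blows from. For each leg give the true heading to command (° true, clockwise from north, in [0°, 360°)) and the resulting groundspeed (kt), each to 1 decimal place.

Leg 1: desired track 187.6°; wind correction +14.8° → command heading 202.4°, groundspeed 130.4 kt
Leg 2: desired track 35.2°; wind correction -8.2° → command heading 27.0°, groundspeed 209.8 kt
Leg 3: desired track 291.4°; wind correction -13.6° → command heading 277.8°, groundspeed 127.0 kt
Leg 4: desired track 60.4°; wind correction -0.7° → command heading 59.7°, groundspeed 217.3 kt

Leg 1: heading=202.4°, groundspeed=130.4 kt
Leg 2: heading=27.0°, groundspeed=209.8 kt
Leg 3: heading=277.8°, groundspeed=127.0 kt
Leg 4: heading=59.7°, groundspeed=217.3 kt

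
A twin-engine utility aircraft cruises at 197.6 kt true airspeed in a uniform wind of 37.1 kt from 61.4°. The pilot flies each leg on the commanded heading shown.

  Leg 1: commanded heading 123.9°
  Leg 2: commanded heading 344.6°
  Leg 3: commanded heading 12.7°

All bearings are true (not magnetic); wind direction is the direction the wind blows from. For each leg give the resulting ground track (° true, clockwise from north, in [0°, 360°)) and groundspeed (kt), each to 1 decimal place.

Leg 1: track=134.2°, groundspeed=183.4 kt
Leg 2: track=333.8°, groundspeed=192.5 kt
Leg 3: track=3.6°, groundspeed=175.3 kt

Leg 1: heading 123.9°; drift +10.3° → track 134.2°, groundspeed 183.4 kt
Leg 2: heading 344.6°; drift -10.8° → track 333.8°, groundspeed 192.5 kt
Leg 3: heading 12.7°; drift -9.1° → track 3.6°, groundspeed 175.3 kt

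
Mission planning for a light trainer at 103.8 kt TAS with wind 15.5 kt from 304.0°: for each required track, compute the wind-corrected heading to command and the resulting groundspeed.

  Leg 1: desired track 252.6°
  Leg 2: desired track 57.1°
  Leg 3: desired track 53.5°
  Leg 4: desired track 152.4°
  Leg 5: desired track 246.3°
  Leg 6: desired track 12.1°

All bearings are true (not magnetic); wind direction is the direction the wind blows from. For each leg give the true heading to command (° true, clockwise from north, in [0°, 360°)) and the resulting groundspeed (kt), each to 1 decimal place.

Leg 1: desired track 252.6°; wind correction +6.7° → command heading 259.3°, groundspeed 93.4 kt
Leg 2: desired track 57.1°; wind correction -7.9° → command heading 49.2°, groundspeed 108.9 kt
Leg 3: desired track 53.5°; wind correction -8.1° → command heading 45.4°, groundspeed 107.9 kt
Leg 4: desired track 152.4°; wind correction +4.1° → command heading 156.5°, groundspeed 117.2 kt
Leg 5: desired track 246.3°; wind correction +7.3° → command heading 253.6°, groundspeed 94.7 kt
Leg 6: desired track 12.1°; wind correction -8.0° → command heading 4.1°, groundspeed 97.0 kt

Leg 1: heading=259.3°, groundspeed=93.4 kt
Leg 2: heading=49.2°, groundspeed=108.9 kt
Leg 3: heading=45.4°, groundspeed=107.9 kt
Leg 4: heading=156.5°, groundspeed=117.2 kt
Leg 5: heading=253.6°, groundspeed=94.7 kt
Leg 6: heading=4.1°, groundspeed=97.0 kt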